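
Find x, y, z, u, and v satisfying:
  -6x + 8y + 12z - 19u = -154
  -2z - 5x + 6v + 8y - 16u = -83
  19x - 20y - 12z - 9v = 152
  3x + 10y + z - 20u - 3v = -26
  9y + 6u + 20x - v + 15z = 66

Row-reduce the augmented matrix:
R1 ← R1 / (-6).
R2 ← R2 + 5·R1.
R3 ← R3 − 19·R1.
R4 ← R4 − 3·R1.
R5 ← R5 − 20·R1.
R2 ← R2 / (4/3).
R1 ← R1 + 4/3·R2.
R3 ← R3 − 16/3·R2.
R4 ← R4 − 14·R2.
R5 ← R5 − 107/3·R2.
R3 ← R3 / (74).
R1 ← R1 + 14·R3.
R2 ← R2 + 9·R3.
R4 ← R4 − 133·R3.
R5 ← R5 − 376·R3.
R4 ← R4 / (2930/37).
R1 ← R1 + 611/74·R4.
R2 ← R2 + 2179/296·R4.
R3 ← R3 + 119/148·R4.
R5 ← R5 − 73837/296·R4.
R5 ← R5 / (255467/9376).
R1 ← R1 + 2205/2344·R5.
R2 ← R2 + 1269/9376·R5.
R3 ← R3 + 2409/4688·R5.
R4 ← R4 + 99/1172·R5.
Reading off the reduced rows gives x = 5, y = 3, z = -6, u = 4, v = -5.

x = 5, y = 3, z = -6, u = 4, v = -5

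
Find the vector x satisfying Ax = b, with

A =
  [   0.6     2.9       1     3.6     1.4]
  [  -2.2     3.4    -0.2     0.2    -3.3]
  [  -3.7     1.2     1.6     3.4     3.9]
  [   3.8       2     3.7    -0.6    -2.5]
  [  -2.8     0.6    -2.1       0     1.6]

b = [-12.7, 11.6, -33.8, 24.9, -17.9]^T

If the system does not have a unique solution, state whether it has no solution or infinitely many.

Row-reduce the augmented matrix:
R1 ← R1 / (3/5).
R2 ← R2 + 11/5·R1.
R3 ← R3 + 37/10·R1.
R4 ← R4 − 19/5·R1.
R5 ← R5 + 14/5·R1.
R2 ← R2 / (421/30).
R1 ← R1 − 29/6·R2.
R3 ← R3 − 229/12·R2.
R4 ← R4 + 491/30·R2.
R5 ← R5 − 212/15·R2.
R3 ← R3 / (12851/4210).
R1 ← R1 − 199/421·R3.
R2 ← R2 − 104/421·R3.
R4 ← R4 − 1187/842·R3.
R5 ← R5 + 3893/4210·R3.
R4 ← R4 / (-287331/25702).
R1 ← R1 − 3114/12851·R4.
R2 ← R2 − 4598/12851·R4.
R3 ← R3 − 31061/12851·R4.
R5 ← R5 − 142377/25702·R4.
R5 ← R5 / (235414/95777).
R1 ← R1 + 73456/478885·R5.
R2 ← R2 + 147016/130605·R5.
R3 ← R3 − 418708/1436655·R5.
R4 ← R4 − 3563689/2873310·R5.
Reading off the reduced rows gives x_1 = 2, x_2 = -1, x_3 = 1, x_4 = -1, x_5 = -6.

x_1 = 2, x_2 = -1, x_3 = 1, x_4 = -1, x_5 = -6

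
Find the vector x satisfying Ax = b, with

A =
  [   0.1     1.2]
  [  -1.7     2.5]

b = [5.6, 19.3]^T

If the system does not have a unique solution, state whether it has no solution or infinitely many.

x_1 = -4, x_2 = 5

Row-reduce the augmented matrix:
R1 ← R1 / (1/10).
R2 ← R2 + 17/10·R1.
R2 ← R2 / (229/10).
R1 ← R1 − 12·R2.
Reading off the reduced rows gives x_1 = -4, x_2 = 5.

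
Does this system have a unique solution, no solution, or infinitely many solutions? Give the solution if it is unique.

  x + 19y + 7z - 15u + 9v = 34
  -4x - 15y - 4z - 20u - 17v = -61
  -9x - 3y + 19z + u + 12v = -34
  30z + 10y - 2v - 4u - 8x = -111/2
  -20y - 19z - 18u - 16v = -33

Row-reduce:
R2 ← R2 + 4·R1.
R3 ← R3 + 9·R1.
R4 ← R4 + 8·R1.
R2 ← R2 / (61).
R1 ← R1 − 19·R2.
R3 ← R3 − 168·R2.
R4 ← R4 − 162·R2.
R5 ← R5 + 20·R2.
R3 ← R3 / (970/61).
R1 ← R1 + 29/61·R3.
R2 ← R2 − 24/61·R3.
R4 ← R4 − 1358/61·R3.
R5 ← R5 + 679/61·R3.
R4 ← R4 / (-162/5).
R1 ← R1 − 6062/485·R4.
R2 ← R2 + 1672/485·R4.
R3 ← R3 − 2633/485·R4.
R5 ← R5 − 81/5·R4.
Row 5 reduces to 0 = 1/4, a contradiction. The system is inconsistent.

no solution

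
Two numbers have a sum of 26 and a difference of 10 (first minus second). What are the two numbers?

Let x = first number, y = second number.
  x + y = 26
  x - y = 10
From equation 1: x = 26 − y.
Substitute into equation 2 and solve: y = 8.
Then x = 18.

first number: 18, second number: 8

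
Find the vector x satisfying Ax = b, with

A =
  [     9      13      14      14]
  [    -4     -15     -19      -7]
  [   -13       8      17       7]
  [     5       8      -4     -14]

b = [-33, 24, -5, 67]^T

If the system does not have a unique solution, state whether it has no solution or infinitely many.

Row-reduce the augmented matrix:
R1 ← R1 / (9).
R2 ← R2 + 4·R1.
R3 ← R3 + 13·R1.
R4 ← R4 − 5·R1.
R2 ← R2 / (-83/9).
R1 ← R1 − 13/9·R2.
R3 ← R3 − 241/9·R2.
R4 ← R4 − 7/9·R2.
R3 ← R3 / (10/83).
R1 ← R1 + 37/83·R3.
R2 ← R2 − 115/83·R3.
R4 ← R4 + 1067/83·R3.
R4 ← R4 / (13209/5).
R1 ← R1 − 469/5·R4.
R2 ← R2 + 287·R4.
R3 ← R3 − 1036/5·R4.
Reading off the reduced rows gives x_1 = -3, x_2 = 6, x_3 = -5, x_4 = -1.

x_1 = -3, x_2 = 6, x_3 = -5, x_4 = -1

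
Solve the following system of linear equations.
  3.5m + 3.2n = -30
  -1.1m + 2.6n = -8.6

m = -4, n = -5

Row-reduce the augmented matrix:
R1 ← R1 / (7/2).
R2 ← R2 + 11/10·R1.
R2 ← R2 / (631/175).
R1 ← R1 − 32/35·R2.
Reading off the reduced rows gives m = -4, n = -5.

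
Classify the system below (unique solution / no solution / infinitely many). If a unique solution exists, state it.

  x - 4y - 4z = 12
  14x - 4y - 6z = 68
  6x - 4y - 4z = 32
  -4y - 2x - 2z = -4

Row-reduce the augmented matrix:
R2 ← R2 − 14·R1.
R3 ← R3 − 6·R1.
R4 ← R4 + 2·R1.
R2 ← R2 / (52).
R1 ← R1 + 4·R2.
R3 ← R3 − 20·R2.
R4 ← R4 + 12·R2.
R3 ← R3 / (10/13).
R1 ← R1 + 2/13·R3.
R2 ← R2 − 25/26·R3.
R4 ← R4 − 20/13·R3.
R4 reduces to 0 = 0, so the extra equation is consistent.
Reading off the reduced rows gives x = 4, y = 0, z = -2.

x = 4, y = 0, z = -2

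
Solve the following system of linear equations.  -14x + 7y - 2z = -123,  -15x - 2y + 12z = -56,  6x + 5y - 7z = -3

x = 6, y = -5, z = 2

Row-reduce the augmented matrix:
R1 ← R1 / (-14).
R2 ← R2 + 15·R1.
R3 ← R3 − 6·R1.
R2 ← R2 / (-19/2).
R1 ← R1 + 1/2·R2.
R3 ← R3 − 8·R2.
R3 ← R3 / (77/19).
R1 ← R1 + 80/133·R3.
R2 ← R2 + 198/133·R3.
Reading off the reduced rows gives x = 6, y = -5, z = 2.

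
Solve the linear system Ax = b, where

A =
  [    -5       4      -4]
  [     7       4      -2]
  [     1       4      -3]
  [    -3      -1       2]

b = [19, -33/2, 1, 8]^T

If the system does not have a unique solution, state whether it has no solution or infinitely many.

no solution

Row-reduce:
R1 ← R1 / (-5).
R2 ← R2 − 7·R1.
R3 ← R3 − 1·R1.
R4 ← R4 + 3·R1.
R2 ← R2 / (48/5).
R1 ← R1 + 4/5·R2.
R3 ← R3 − 24/5·R2.
R4 ← R4 + 17/5·R2.
Swap R3 and R4.
R3 ← R3 / (41/24).
R1 ← R1 − 1/6·R3.
R2 ← R2 + 19/24·R3.
Row 4 reduces to 0 = -1/4, a contradiction. The system is inconsistent.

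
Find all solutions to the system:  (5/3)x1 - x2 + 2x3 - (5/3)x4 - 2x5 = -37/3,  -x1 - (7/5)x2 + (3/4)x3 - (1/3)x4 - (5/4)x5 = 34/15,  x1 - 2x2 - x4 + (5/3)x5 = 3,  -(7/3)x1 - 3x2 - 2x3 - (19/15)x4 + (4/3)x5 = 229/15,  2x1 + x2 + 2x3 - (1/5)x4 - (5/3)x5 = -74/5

Row-reduce:
R1 ← R1 / (5/3).
R2 ← R2 + 1·R1.
R3 ← R3 − 1·R1.
R4 ← R4 + 7/3·R1.
R5 ← R5 − 2·R1.
R2 ← R2 / (-2).
R1 ← R1 + 3/5·R2.
R3 ← R3 + 7/5·R2.
R4 ← R4 + 22/5·R2.
R5 ← R5 − 11/5·R2.
R3 ← R3 / (-513/200).
R1 ← R1 − 123/200·R3.
R2 ← R2 + 39/40·R3.
R4 ← R4 + 349/100·R3.
R5 ← R5 − 349/200·R3.
R4 ← R4 / (-14902/7695).
R1 ← R1 + 193/513·R4.
R2 ← R2 − 160/513·R4.
R3 ← R3 + 560/1539·R4.
R5 ← R5 − 7451/7695·R4.
Row 5 reduces to 0 = -1, a contradiction. The system is inconsistent.

no solution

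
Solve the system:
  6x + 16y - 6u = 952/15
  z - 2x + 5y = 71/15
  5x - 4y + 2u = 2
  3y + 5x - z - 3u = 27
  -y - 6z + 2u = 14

x = 14/5, y = 8/3, z = -3, u = -2/3

Row-reduce the augmented matrix:
R1 ← R1 / (6).
R2 ← R2 + 2·R1.
R3 ← R3 − 5·R1.
R4 ← R4 − 5·R1.
R2 ← R2 / (31/3).
R1 ← R1 − 8/3·R2.
R3 ← R3 + 52/3·R2.
R4 ← R4 + 31/3·R2.
R5 ← R5 + 1·R2.
R3 ← R3 / (52/31).
R1 ← R1 + 8/31·R3.
R2 ← R2 − 3/31·R3.
R5 ← R5 + 183/31·R3.
Swap R4 and R5.
R4 ← R4 / (761/52).
R1 ← R1 − 1/13·R4.
R2 ← R2 + 21/52·R4.
R3 ← R3 − 113/52·R4.
R5 reduces to 0 = 0, so the extra equation is consistent.
Reading off the reduced rows gives x = 14/5, y = 8/3, z = -3, u = -2/3.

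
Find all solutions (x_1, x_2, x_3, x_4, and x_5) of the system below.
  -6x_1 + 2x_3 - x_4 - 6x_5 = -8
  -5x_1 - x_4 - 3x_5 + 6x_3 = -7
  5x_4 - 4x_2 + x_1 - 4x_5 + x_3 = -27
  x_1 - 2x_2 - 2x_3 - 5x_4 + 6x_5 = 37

Row-reduce:
R1 ← R1 / (-6).
R2 ← R2 + 5·R1.
R3 ← R3 − 1·R1.
R4 ← R4 − 1·R1.
Swap R2 and R3.
R2 ← R2 / (-4).
R4 ← R4 + 2·R2.
R3 ← R3 / (13/3).
R1 ← R1 + 1/3·R3.
R2 ← R2 + 1/3·R3.
R4 ← R4 + 7/3·R3.
R4 ← R4 / (-399/52).
R1 ← R1 − 2/13·R4.
R2 ← R2 + 127/104·R4.
R3 ← R3 + 1/26·R4.
Rank is 4 with 5 unknowns, leaving x_5 free.

infinitely many solutions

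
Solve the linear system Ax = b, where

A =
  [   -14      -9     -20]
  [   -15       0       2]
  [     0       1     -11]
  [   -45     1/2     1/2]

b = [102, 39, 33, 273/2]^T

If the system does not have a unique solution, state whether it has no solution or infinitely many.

no solution

Row-reduce:
R1 ← R1 / (-14).
R2 ← R2 + 15·R1.
R4 ← R4 + 45·R1.
R2 ← R2 / (135/14).
R1 ← R1 − 9/14·R2.
R3 ← R3 − 1·R2.
R4 ← R4 − 206/7·R2.
R3 ← R3 / (-1813/135).
R1 ← R1 + 2/15·R3.
R2 ← R2 − 328/135·R3.
R4 ← R4 + 1813/270·R3.
Row 4 reduces to 0 = 3, a contradiction. The system is inconsistent.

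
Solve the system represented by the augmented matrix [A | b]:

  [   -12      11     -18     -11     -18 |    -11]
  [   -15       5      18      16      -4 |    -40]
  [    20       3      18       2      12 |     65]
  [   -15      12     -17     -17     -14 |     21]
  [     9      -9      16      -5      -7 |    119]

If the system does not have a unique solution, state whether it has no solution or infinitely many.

Row-reduce the augmented matrix:
R1 ← R1 / (-12).
R2 ← R2 + 15·R1.
R3 ← R3 − 20·R1.
R4 ← R4 + 15·R1.
R5 ← R5 − 9·R1.
R2 ← R2 / (-35/4).
R1 ← R1 + 11/12·R2.
R3 ← R3 − 64/3·R2.
R4 ← R4 + 7/4·R2.
R5 ← R5 + 3/4·R2.
R3 ← R3 / (3036/35).
R1 ← R1 + 96/35·R3.
R2 ← R2 + 162/35·R3.
R4 ← R4 + 13/5·R3.
R5 ← R5 + 34/35·R3.
R4 ← R4 / (-22817/3036).
R1 ← R1 + 107/253·R4.
R2 ← R2 + 203/506·R4.
R3 ← R3 − 1967/3036·R4.
R5 ← R5 + 23029/1518·R4.
R5 ← R5 / (-755501/22817).
R1 ← R1 − 7060/68451·R5.
R2 ← R2 + 66232/68451·R5.
R3 ← R3 − 54508/68451·R5.
R4 ← R4 + 51118/68451·R5.
Reading off the reduced rows gives x_1 = 1, x_2 = -1, x_3 = 4, x_4 = -6, x_5 = -1.

x_1 = 1, x_2 = -1, x_3 = 4, x_4 = -6, x_5 = -1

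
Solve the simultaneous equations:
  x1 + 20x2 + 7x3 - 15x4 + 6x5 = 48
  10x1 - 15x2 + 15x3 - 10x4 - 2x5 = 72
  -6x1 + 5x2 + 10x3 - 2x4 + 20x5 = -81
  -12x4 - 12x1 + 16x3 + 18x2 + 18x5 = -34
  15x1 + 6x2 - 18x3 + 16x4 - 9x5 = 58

Row-reduce the augmented matrix:
R2 ← R2 − 10·R1.
R3 ← R3 + 6·R1.
R4 ← R4 + 12·R1.
R5 ← R5 − 15·R1.
R2 ← R2 / (-215).
R1 ← R1 − 20·R2.
R3 ← R3 − 125·R2.
R4 ← R4 − 258·R2.
R5 ← R5 + 294·R2.
R3 ← R3 / (861/43).
R1 ← R1 − 81/43·R3.
R2 ← R2 − 11/43·R3.
R4 ← R4 − 34·R3.
R5 ← R5 + 2055/43·R3.
R4 ← R4 / (-1720/287).
R1 ← R1 + 281/287·R4.
R2 ← R2 + 148/287·R4.
R3 ← R3 + 152/287·R4.
R5 ← R5 − 6959/287·R4.
R5 ← R5 / (-174409/4300).
R1 ← R1 − 5771/4300·R5.
R2 ← R2 − 1727/1075·R5.
R3 ← R3 − 2808/1075·R5.
R4 ← R4 − 13117/4300·R5.
Reading off the reduced rows gives x1 = 4, x2 = 3, x3 = 5, x4 = 1, x5 = -6.

x1 = 4, x2 = 3, x3 = 5, x4 = 1, x5 = -6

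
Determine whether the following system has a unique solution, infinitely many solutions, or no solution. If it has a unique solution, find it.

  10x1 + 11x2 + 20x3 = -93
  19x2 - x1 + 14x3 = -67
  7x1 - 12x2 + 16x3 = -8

Row-reduce the augmented matrix:
R1 ← R1 / (10).
R2 ← R2 + 1·R1.
R3 ← R3 − 7·R1.
R2 ← R2 / (201/10).
R1 ← R1 − 11/10·R2.
R3 ← R3 + 197/10·R2.
R3 ← R3 / (3554/201).
R1 ← R1 − 226/201·R3.
R2 ← R2 − 160/201·R3.
Reading off the reduced rows gives x1 = -4, x2 = -3, x3 = -1.

x1 = -4, x2 = -3, x3 = -1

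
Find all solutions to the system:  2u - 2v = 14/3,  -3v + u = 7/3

Row-reduce the augmented matrix:
R1 ← R1 / (2).
R2 ← R2 − 1·R1.
R2 ← R2 / (-2).
R1 ← R1 + 1·R2.
Reading off the reduced rows gives u = 7/3, v = 0.

u = 7/3, v = 0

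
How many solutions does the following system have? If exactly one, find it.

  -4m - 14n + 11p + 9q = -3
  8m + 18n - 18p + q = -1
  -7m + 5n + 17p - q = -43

Row-reduce:
R1 ← R1 / (-4).
R2 ← R2 − 8·R1.
R3 ← R3 + 7·R1.
R2 ← R2 / (-10).
R1 ← R1 − 7/2·R2.
R3 ← R3 − 59/2·R2.
R3 ← R3 / (191/20).
R1 ← R1 + 27/20·R3.
R2 ← R2 + 2/5·R3.
Rank is 3 with 4 unknowns, leaving q free.

infinitely many solutions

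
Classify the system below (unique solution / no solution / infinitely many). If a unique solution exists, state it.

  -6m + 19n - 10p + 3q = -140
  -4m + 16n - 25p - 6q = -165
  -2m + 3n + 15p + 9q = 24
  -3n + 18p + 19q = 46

Row-reduce:
R1 ← R1 / (-6).
R2 ← R2 + 4·R1.
R3 ← R3 + 2·R1.
R2 ← R2 / (10/3).
R1 ← R1 + 19/6·R2.
R3 ← R3 + 10/3·R2.
R4 ← R4 + 3·R2.
Swap R3 and R4.
R3 ← R3 / (3/2).
R1 ← R1 + 63/4·R3.
R2 ← R2 + 11/2·R3.
Row 4 reduces to 0 = -1, a contradiction. The system is inconsistent.

no solution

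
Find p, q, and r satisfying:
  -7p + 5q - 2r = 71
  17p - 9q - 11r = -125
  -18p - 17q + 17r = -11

Row-reduce the augmented matrix:
R1 ← R1 / (-7).
R2 ← R2 − 17·R1.
R3 ← R3 + 18·R1.
R2 ← R2 / (22/7).
R1 ← R1 + 5/7·R2.
R3 ← R3 + 209/7·R2.
R3 ← R3 / (-257/2).
R1 ← R1 + 73/22·R3.
R2 ← R2 + 111/22·R3.
Reading off the reduced rows gives p = -6, q = 5, r = -2.

p = -6, q = 5, r = -2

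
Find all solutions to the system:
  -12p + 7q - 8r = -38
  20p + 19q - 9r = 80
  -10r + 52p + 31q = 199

Row-reduce:
R1 ← R1 / (-12).
R2 ← R2 − 20·R1.
R3 ← R3 − 52·R1.
R2 ← R2 / (92/3).
R1 ← R1 + 7/12·R2.
R3 ← R3 − 184/3·R2.
Row 3 reduces to 0 = 1, a contradiction. The system is inconsistent.

no solution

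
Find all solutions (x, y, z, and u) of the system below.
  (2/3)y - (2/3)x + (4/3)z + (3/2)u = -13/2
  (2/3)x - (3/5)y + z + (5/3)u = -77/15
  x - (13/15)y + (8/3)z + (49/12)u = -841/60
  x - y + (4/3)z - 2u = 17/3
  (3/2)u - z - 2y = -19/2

no solution

Row-reduce:
R1 ← R1 / (-2/3).
R2 ← R2 − 2/3·R1.
R3 ← R3 − 1·R1.
R4 ← R4 − 1·R1.
R2 ← R2 / (1/15).
R1 ← R1 + 1·R2.
R3 ← R3 − 2/15·R2.
R5 ← R5 + 2·R2.
Swap R3 and R4.
R3 ← R3 / (10/3).
R1 ← R1 − 33·R3.
R2 ← R2 − 35·R3.
R5 ← R5 − 69·R3.
Swap R4 and R5.
R4 ← R4 / (3653/40).
R1 ← R1 − 1711/40·R4.
R2 ← R2 − 359/8·R4.
R3 ← R3 − 3/40·R4.
Row 5 reduces to 0 = -1/2, a contradiction. The system is inconsistent.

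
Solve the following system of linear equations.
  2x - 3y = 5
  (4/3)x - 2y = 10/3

infinitely many solutions

Row-reduce:
R1 ← R1 / (2).
R2 ← R2 − 4/3·R1.
Rank is 1 with 2 unknowns, leaving y free.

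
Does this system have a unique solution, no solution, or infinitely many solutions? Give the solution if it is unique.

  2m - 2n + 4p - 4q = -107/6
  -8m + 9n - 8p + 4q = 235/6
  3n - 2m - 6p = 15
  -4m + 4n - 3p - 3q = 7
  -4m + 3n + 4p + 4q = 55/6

m = 1/4, n = 5/2, p = -4/3, q = 2

Row-reduce the augmented matrix:
R1 ← R1 / (2).
R2 ← R2 + 8·R1.
R3 ← R3 + 2·R1.
R4 ← R4 + 4·R1.
R5 ← R5 + 4·R1.
R1 ← R1 + 1·R2.
R3 ← R3 − 1·R2.
R5 ← R5 + 1·R2.
R3 ← R3 / (-10).
R1 ← R1 − 10·R3.
R2 ← R2 − 8·R3.
R4 ← R4 − 5·R3.
R5 ← R5 − 20·R3.
R4 ← R4 / (-7).
R1 ← R1 + 6·R4.
R2 ← R2 + 28/5·R4.
R3 ← R3 + 4/5·R4.
R5 reduces to 0 = 0, so the extra equation is consistent.
Reading off the reduced rows gives m = 1/4, n = 5/2, p = -4/3, q = 2.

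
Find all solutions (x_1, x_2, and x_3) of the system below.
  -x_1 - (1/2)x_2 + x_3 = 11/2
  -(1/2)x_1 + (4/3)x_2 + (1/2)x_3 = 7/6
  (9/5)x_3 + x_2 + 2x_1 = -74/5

x_1 = -6, x_2 = -1, x_3 = -1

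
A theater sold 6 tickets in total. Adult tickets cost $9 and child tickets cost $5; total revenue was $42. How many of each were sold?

adult tickets: 3, child tickets: 3

Let a = adult tickets, c = child tickets.
  a + c = 6
  9a + 5c = 42
Row-reduce the augmented matrix:
R2 ← R2 − 9·R1.
R2 ← R2 / (-4).
R1 ← R1 − 1·R2.
Reading off the reduced rows gives a = 3, c = 3.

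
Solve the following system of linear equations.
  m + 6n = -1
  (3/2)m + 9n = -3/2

infinitely many solutions

Row-reduce:
R2 ← R2 − 3/2·R1.
Rank is 1 with 2 unknowns, leaving n free.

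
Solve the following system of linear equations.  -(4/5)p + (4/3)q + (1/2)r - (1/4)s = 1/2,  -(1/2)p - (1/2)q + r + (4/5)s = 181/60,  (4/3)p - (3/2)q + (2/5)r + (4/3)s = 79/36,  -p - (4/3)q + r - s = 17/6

Row-reduce the augmented matrix:
R1 ← R1 / (-4/5).
R2 ← R2 + 1/2·R1.
R3 ← R3 − 4/3·R1.
R4 ← R4 + 1·R1.
R2 ← R2 / (-4/3).
R1 ← R1 + 5/3·R2.
R3 ← R3 − 13/18·R2.
R4 ← R4 + 3·R2.
R3 ← R3 / (3083/1920).
R1 ← R1 + 95/64·R3.
R2 ← R2 + 33/64·R3.
R4 ← R4 + 75/64·R3.
R4 ← R4 / (-55249/30830).
R1 ← R1 − 1367/3083·R4.
R2 ← R2 + 3954/15415·R4.
R3 ← R3 − 5509/6166·R4.
Reading off the reduced rows gives p = 0, q = -1/2, r = 5/2, s = 1/3.

p = 0, q = -1/2, r = 5/2, s = 1/3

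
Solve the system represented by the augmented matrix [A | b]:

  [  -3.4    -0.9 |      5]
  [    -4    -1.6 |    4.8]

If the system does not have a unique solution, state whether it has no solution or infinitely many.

x_1 = -2, x_2 = 2

Row-reduce the augmented matrix:
R1 ← R1 / (-17/5).
R2 ← R2 + 4·R1.
R2 ← R2 / (-46/85).
R1 ← R1 − 9/34·R2.
Reading off the reduced rows gives x_1 = -2, x_2 = 2.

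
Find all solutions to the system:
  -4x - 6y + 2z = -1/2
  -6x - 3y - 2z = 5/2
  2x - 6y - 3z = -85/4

Row-reduce the augmented matrix:
R1 ← R1 / (-4).
R2 ← R2 + 6·R1.
R3 ← R3 − 2·R1.
R2 ← R2 / (6).
R1 ← R1 − 3/2·R2.
R3 ← R3 + 9·R2.
R3 ← R3 / (-19/2).
R1 ← R1 − 3/4·R3.
R2 ← R2 + 5/6·R3.
Reading off the reduced rows gives x = -2, y = 2, z = 7/4.

x = -2, y = 2, z = 7/4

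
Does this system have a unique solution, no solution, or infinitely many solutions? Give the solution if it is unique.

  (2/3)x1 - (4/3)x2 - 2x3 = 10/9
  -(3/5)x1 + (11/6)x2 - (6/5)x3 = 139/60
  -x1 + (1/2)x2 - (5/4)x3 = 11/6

Row-reduce the augmented matrix:
R1 ← R1 / (2/3).
R2 ← R2 + 3/5·R1.
R3 ← R3 + 1·R1.
R2 ← R2 / (19/30).
R1 ← R1 + 2·R2.
R3 ← R3 + 3/2·R2.
R3 ← R3 / (-863/76).
R1 ← R1 + 237/19·R3.
R2 ← R2 + 90/19·R3.
Reading off the reduced rows gives x1 = -1/3, x2 = 1/2, x3 = -1.

x1 = -1/3, x2 = 1/2, x3 = -1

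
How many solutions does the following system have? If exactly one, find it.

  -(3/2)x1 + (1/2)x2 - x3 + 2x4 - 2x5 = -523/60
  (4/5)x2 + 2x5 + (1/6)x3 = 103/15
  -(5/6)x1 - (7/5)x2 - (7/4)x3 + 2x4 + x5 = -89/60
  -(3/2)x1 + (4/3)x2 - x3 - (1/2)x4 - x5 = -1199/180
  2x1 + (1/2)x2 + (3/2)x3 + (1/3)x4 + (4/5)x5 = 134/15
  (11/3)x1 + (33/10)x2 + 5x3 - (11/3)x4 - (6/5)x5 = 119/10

Row-reduce the augmented matrix:
R1 ← R1 / (-3/2).
R3 ← R3 + 5/6·R1.
R4 ← R4 + 3/2·R1.
R5 ← R5 − 2·R1.
R6 ← R6 − 11/3·R1.
R2 ← R2 / (4/5).
R1 ← R1 + 1/3·R2.
R3 ← R3 + 151/90·R2.
R4 ← R4 − 5/6·R2.
R5 ← R5 − 7/6·R2.
R6 ← R6 − 407/90·R2.
R3 ← R3 / (-365/432).
R1 ← R1 − 53/72·R3.
R2 ← R2 − 5/24·R3.
R4 ← R4 + 25/144·R3.
R5 ← R5 + 11/144·R3.
R6 ← R6 − 697/432·R3.
R4 ← R4 / (-1175/438).
R1 ← R1 + 204/365·R4.
R2 ← R2 − 16/73·R4.
R3 ← R3 + 384/365·R4.
R5 ← R5 − 3197/1095·R4.
R6 ← R6 − 3197/1095·R4.
R5 ← R5 / (-139988/17625).
R1 ← R1 − 47916/5875·R5.
R2 ← R2 − 4536/1175·R5.
R3 ← R3 + 38364/5875·R5.
R4 ← R4 − 1042/1175·R5.
R6 ← R6 + 139988/17625·R5.
R6 reduces to 0 = 0, so the extra equation is consistent.
Reading off the reduced rows gives x1 = 3/2, x2 = 2/3, x3 = 2, x4 = 3/5, x5 = 3.

x1 = 3/2, x2 = 2/3, x3 = 2, x4 = 3/5, x5 = 3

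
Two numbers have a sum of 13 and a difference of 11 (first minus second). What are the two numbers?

Let x = first number, y = second number.
  x + y = 13
  -y + x = 11
Row-reduce the augmented matrix:
R2 ← R2 − 1·R1.
R2 ← R2 / (-2).
R1 ← R1 − 1·R2.
Reading off the reduced rows gives x = 12, y = 1.

first number: 12, second number: 1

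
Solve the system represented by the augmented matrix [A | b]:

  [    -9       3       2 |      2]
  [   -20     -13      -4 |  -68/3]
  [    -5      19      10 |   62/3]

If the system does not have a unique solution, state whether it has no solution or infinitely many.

x_1 = 0, x_2 = 8/3, x_3 = -3

Row-reduce the augmented matrix:
R1 ← R1 / (-9).
R2 ← R2 + 20·R1.
R3 ← R3 + 5·R1.
R2 ← R2 / (-59/3).
R1 ← R1 + 1/3·R2.
R3 ← R3 − 52/3·R2.
R3 ← R3 / (256/177).
R1 ← R1 + 14/177·R3.
R2 ← R2 − 76/177·R3.
Reading off the reduced rows gives x_1 = 0, x_2 = 8/3, x_3 = -3.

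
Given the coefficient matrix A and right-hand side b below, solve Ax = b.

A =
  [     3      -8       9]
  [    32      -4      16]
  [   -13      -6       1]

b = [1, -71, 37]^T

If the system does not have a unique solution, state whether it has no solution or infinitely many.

Row-reduce:
R1 ← R1 / (3).
R2 ← R2 − 32·R1.
R3 ← R3 + 13·R1.
R2 ← R2 / (244/3).
R1 ← R1 + 8/3·R2.
R3 ← R3 + 122/3·R2.
Row 3 reduces to 0 = 1/2, a contradiction. The system is inconsistent.

no solution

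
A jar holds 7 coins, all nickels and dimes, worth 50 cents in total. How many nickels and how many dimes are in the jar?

nickels: 4, dimes: 3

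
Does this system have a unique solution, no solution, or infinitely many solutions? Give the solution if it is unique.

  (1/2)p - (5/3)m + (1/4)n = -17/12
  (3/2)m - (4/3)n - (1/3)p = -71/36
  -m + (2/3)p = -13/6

Row-reduce the augmented matrix:
R1 ← R1 / (-5/3).
R2 ← R2 − 3/2·R1.
R3 ← R3 + 1·R1.
R2 ← R2 / (-133/120).
R1 ← R1 + 3/20·R2.
R3 ← R3 + 3/20·R2.
R3 ← R3 / (20/57).
R1 ← R1 + 6/19·R3.
R2 ← R2 + 2/19·R3.
Reading off the reduced rows gives m = 1/2, n = 8/3, p = -5/2.

m = 1/2, n = 8/3, p = -5/2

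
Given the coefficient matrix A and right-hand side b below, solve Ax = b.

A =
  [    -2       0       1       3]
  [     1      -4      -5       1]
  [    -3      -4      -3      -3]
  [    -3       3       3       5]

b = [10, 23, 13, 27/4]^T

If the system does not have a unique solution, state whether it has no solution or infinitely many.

x_1 = -2, x_2 = -7/4, x_3 = -3, x_4 = 3

Row-reduce the augmented matrix:
R1 ← R1 / (-2).
R2 ← R2 − 1·R1.
R3 ← R3 + 3·R1.
R4 ← R4 + 3·R1.
R2 ← R2 / (-4).
R3 ← R3 + 4·R2.
R4 ← R4 − 3·R2.
Swap R3 and R4.
R3 ← R3 / (-15/8).
R1 ← R1 + 1/2·R3.
R2 ← R2 − 9/8·R3.
R4 ← R4 / (-10).
R1 ← R1 + 32/15·R4.
R2 ← R2 − 4/5·R4.
R3 ← R3 + 19/15·R4.
Reading off the reduced rows gives x_1 = -2, x_2 = -7/4, x_3 = -3, x_4 = 3.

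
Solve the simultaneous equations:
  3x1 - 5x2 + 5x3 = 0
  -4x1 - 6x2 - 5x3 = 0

infinitely many solutions

Row-reduce:
R1 ← R1 / (3).
R2 ← R2 + 4·R1.
R2 ← R2 / (-38/3).
R1 ← R1 + 5/3·R2.
Rank is 2 with 3 unknowns, leaving x3 free.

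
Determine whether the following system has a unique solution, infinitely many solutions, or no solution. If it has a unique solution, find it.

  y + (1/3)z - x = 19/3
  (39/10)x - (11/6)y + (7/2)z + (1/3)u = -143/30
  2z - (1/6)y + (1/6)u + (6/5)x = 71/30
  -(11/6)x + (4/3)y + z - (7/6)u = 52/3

infinitely many solutions

Row-reduce:
R1 ← R1 / (-1).
R2 ← R2 − 39/10·R1.
R3 ← R3 − 6/5·R1.
R4 ← R4 + 11/6·R1.
R2 ← R2 / (31/15).
R1 ← R1 + 1·R2.
R3 ← R3 − 31/30·R2.
R4 ← R4 + 1/2·R2.
Swap R3 and R4.
R3 ← R3 / (865/558).
R1 ← R1 − 185/93·R3.
R2 ← R2 − 72/31·R3.
Rank is 3 with 4 unknowns, leaving u free.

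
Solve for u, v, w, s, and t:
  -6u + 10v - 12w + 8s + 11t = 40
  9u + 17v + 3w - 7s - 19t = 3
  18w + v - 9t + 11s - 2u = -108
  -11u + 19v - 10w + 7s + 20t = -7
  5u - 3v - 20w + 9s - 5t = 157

Row-reduce the augmented matrix:
R1 ← R1 / (-6).
R2 ← R2 − 9·R1.
R3 ← R3 + 2·R1.
R4 ← R4 + 11·R1.
R5 ← R5 − 5·R1.
R2 ← R2 / (32).
R1 ← R1 + 5/3·R2.
R3 ← R3 + 7/3·R2.
R4 ← R4 − 2/3·R2.
R5 ← R5 − 16/3·R2.
R3 ← R3 / (669/32).
R1 ← R1 − 39/32·R3.
R2 ← R2 + 15/32·R3.
R4 ← R4 − 197/16·R3.
R5 ← R5 + 55/2·R3.
R4 ← R4 / (-25877/2007).
R1 ← R1 + 1057/669·R4.
R2 ← R2 − 235/669·R4.
R3 ← R3 − 835/2007·R4.
R5 ← R5 − 52733/2007·R4.
R5 ← R5 / (74245/25877).
R1 ← R1 + 55060/25877·R5.
R2 ← R2 + 8445/51754·R5.
R3 ← R3 + 9681/25877·R5.
R4 ← R4 + 29915/51754·R5.
Reading off the reduced rows gives u = 5, v = -1, w = -6, s = 1, t = 0.

u = 5, v = -1, w = -6, s = 1, t = 0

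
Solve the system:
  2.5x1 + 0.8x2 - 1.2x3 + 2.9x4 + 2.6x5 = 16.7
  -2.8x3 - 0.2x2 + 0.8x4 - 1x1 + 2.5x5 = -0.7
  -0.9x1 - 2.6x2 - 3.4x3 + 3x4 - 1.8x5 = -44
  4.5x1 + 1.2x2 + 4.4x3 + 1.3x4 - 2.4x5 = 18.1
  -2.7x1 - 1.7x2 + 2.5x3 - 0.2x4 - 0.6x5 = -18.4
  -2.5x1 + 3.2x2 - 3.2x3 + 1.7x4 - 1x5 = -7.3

x1 = 4, x2 = 6, x3 = 2, x4 = -3, x5 = 5

Row-reduce the augmented matrix:
R1 ← R1 / (5/2).
R2 ← R2 + 1·R1.
R3 ← R3 + 9/10·R1.
R4 ← R4 − 9/2·R1.
R5 ← R5 + 27/10·R1.
R6 ← R6 + 5/2·R1.
R2 ← R2 / (3/25).
R1 ← R1 − 8/25·R2.
R3 ← R3 + 289/125·R2.
R4 ← R4 + 6/25·R2.
R5 ← R5 + 209/250·R2.
R6 ← R6 − 4·R2.
R3 ← R3 / (-5027/75).
R1 ← R1 − 124/15·R3.
R2 ← R2 + 82/3·R3.
R5 ← R5 + 3247/150·R3.
R6 ← R6 − 1574/15·R3.
Swap R4 and R5.
R4 ← R4 / (310161/100540).
R1 ← R1 − 5477/5027·R4.
R2 ← R2 + 3596/5027·R4.
R3 ← R3 + 6271/10054·R4.
R6 ← R6 − 23712/5027·R4.
Swap R5 and R6.
R5 ← R5 / (-1944497/103387).
R1 ← R1 + 196816/103387·R5.
R2 ← R2 − 667179/206774·R5.
R3 ← R3 − 6399/206774·R5.
R4 ← R4 − 171660/103387·R5.
R6 reduces to 0 = 0, so the extra equation is consistent.
Reading off the reduced rows gives x1 = 4, x2 = 6, x3 = 2, x4 = -3, x5 = 5.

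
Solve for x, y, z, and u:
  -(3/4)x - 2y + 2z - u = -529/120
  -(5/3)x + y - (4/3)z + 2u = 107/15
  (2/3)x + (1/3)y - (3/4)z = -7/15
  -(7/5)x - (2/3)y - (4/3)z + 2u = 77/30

x = -3/2, y = 5/2, z = 2/5, u = 4/3

Row-reduce the augmented matrix:
R1 ← R1 / (-3/4).
R2 ← R2 + 5/3·R1.
R3 ← R3 − 2/3·R1.
R4 ← R4 + 7/5·R1.
R2 ← R2 / (49/9).
R1 ← R1 − 8/3·R2.
R3 ← R3 + 13/9·R2.
R4 ← R4 − 46/15·R2.
R3 ← R3 / (-99/196).
R1 ← R1 − 8/49·R3.
R2 ← R2 + 52/49·R3.
R4 ← R4 + 444/245·R3.
R4 ← R4 / (326/495).
R1 ← R1 + 196/297·R4.
R2 ← R2 − 86/297·R4.
R3 ← R3 + 136/297·R4.
Reading off the reduced rows gives x = -3/2, y = 5/2, z = 2/5, u = 4/3.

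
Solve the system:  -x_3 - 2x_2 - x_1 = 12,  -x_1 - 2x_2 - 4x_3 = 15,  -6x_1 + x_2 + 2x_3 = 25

x_1 = -5, x_2 = -3, x_3 = -1

Row-reduce the augmented matrix:
R1 ← R1 / (-1).
R2 ← R2 + 1·R1.
R3 ← R3 + 6·R1.
Swap R2 and R3.
R2 ← R2 / (13).
R1 ← R1 − 2·R2.
R3 ← R3 / (-3).
R1 ← R1 + 3/13·R3.
R2 ← R2 − 8/13·R3.
Reading off the reduced rows gives x_1 = -5, x_2 = -3, x_3 = -1.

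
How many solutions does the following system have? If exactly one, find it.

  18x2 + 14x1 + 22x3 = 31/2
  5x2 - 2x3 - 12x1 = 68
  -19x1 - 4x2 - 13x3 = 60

Row-reduce:
R1 ← R1 / (14).
R2 ← R2 + 12·R1.
R3 ← R3 + 19·R1.
R2 ← R2 / (143/7).
R1 ← R1 − 9/7·R2.
R3 ← R3 − 143/7·R2.
Row 3 reduces to 0 = -1/4, a contradiction. The system is inconsistent.

no solution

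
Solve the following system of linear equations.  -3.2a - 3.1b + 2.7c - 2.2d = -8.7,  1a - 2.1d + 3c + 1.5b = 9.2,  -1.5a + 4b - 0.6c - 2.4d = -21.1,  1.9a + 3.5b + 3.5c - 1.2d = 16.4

a = 5, b = -1, c = 4, d = 3

Row-reduce the augmented matrix:
R1 ← R1 / (-16/5).
R2 ← R2 − 1·R1.
R3 ← R3 + 3/2·R1.
R4 ← R4 − 19/10·R1.
R2 ← R2 / (17/32).
R1 ← R1 − 31/32·R2.
R3 ← R3 − 349/64·R2.
R4 ← R4 − 531/320·R2.
R3 ← R3 / (-14049/340).
R1 ← R1 + 267/34·R3.
R2 ← R2 − 123/17·R3.
R4 ← R4 + 2347/340·R3.
R4 ← R4 / (579253/351225).
R1 ← R1 − 13882/23415·R4.
R2 ← R2 + 11159/23415·R4.
R3 ← R3 + 9263/14049·R4.
Reading off the reduced rows gives a = 5, b = -1, c = 4, d = 3.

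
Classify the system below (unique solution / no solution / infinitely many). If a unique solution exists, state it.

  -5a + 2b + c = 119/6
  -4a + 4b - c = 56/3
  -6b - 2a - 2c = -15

Row-reduce the augmented matrix:
R1 ← R1 / (-5).
R2 ← R2 + 4·R1.
R3 ← R3 + 2·R1.
R2 ← R2 / (12/5).
R1 ← R1 + 2/5·R2.
R3 ← R3 + 34/5·R2.
R3 ← R3 / (-15/2).
R1 ← R1 + 1/2·R3.
R2 ← R2 + 3/4·R3.
Reading off the reduced rows gives a = -5/2, b = 8/3, c = 2.

a = -5/2, b = 8/3, c = 2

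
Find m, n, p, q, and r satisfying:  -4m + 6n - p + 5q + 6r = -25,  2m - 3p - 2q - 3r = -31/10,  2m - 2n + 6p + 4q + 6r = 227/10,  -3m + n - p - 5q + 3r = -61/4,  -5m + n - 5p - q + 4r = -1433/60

m = 7/4, n = -3, p = 2, q = 4/5, r = -1/3

Row-reduce the augmented matrix:
R1 ← R1 / (-4).
R2 ← R2 − 2·R1.
R3 ← R3 − 2·R1.
R4 ← R4 + 3·R1.
R5 ← R5 + 5·R1.
R2 ← R2 / (3).
R1 ← R1 + 3/2·R2.
R3 ← R3 − 1·R2.
R4 ← R4 + 7/2·R2.
R5 ← R5 + 13/2·R2.
R3 ← R3 / (20/3).
R1 ← R1 + 3/2·R3.
R2 ← R2 + 7/6·R3.
R4 ← R4 + 13/3·R3.
R5 ← R5 + 34/3·R3.
R4 ← R4 / (-81/20).
R1 ← R1 − 17/40·R4.
R2 ← R2 − 51/40·R4.
R3 ← R3 − 19/20·R4.
R5 ← R5 − 23/5·R4.
R5 ← R5 / (452/27).
R1 ← R1 − 53/54·R5.
R2 ← R2 − 53/18·R5.
R3 ← R3 − 64/27·R5.
R4 ← R4 + 29/27·R5.
Reading off the reduced rows gives m = 7/4, n = -3, p = 2, q = 4/5, r = -1/3.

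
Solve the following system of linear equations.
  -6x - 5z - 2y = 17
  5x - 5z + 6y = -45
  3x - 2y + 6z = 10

x = -2, y = -5, z = 1

Row-reduce the augmented matrix:
R1 ← R1 / (-6).
R2 ← R2 − 5·R1.
R3 ← R3 − 3·R1.
R2 ← R2 / (13/3).
R1 ← R1 − 1/3·R2.
R3 ← R3 + 3·R2.
R3 ← R3 / (-37/13).
R1 ← R1 − 20/13·R3.
R2 ← R2 + 55/26·R3.
Reading off the reduced rows gives x = -2, y = -5, z = 1.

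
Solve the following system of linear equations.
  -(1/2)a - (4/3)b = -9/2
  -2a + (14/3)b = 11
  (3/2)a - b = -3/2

Row-reduce:
R1 ← R1 / (-1/2).
R2 ← R2 + 2·R1.
R3 ← R3 − 3/2·R1.
R2 ← R2 / (10).
R1 ← R1 − 8/3·R2.
R3 ← R3 + 5·R2.
Row 3 reduces to 0 = -1/2, a contradiction. The system is inconsistent.

no solution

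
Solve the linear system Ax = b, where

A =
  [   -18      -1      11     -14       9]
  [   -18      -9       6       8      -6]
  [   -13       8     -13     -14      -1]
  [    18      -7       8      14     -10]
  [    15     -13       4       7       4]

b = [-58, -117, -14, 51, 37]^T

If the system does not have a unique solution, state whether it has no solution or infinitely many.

Row-reduce the augmented matrix:
R1 ← R1 / (-18).
R2 ← R2 + 18·R1.
R3 ← R3 + 13·R1.
R4 ← R4 − 18·R1.
R5 ← R5 − 15·R1.
R2 ← R2 / (-8).
R1 ← R1 − 1/18·R2.
R3 ← R3 − 157/18·R2.
R4 ← R4 + 8·R2.
R5 ← R5 + 83/6·R2.
R3 ← R3 / (-1267/48).
R1 ← R1 + 31/48·R3.
R2 ← R2 − 5/8·R3.
R4 ← R4 − 24·R3.
R5 ← R5 − 349/16·R3.
R4 ← R4 / (-4722/1267).
R1 ← R1 − 556/1267·R4.
R2 ← R2 + 8644/3801·R4.
R3 ← R3 + 2894/3801·R4.
R5 ← R5 + 99209/3801·R4.
R5 ← R5 / (506959/7083).
R1 ← R1 + 2186/2361·R5.
R2 ← R2 − 42512/7083·R5.
R3 ← R3 − 17527/7083·R5.
R4 ← R4 − 4871/2361·R5.
Reading off the reduced rows gives x_1 = 5, x_2 = 1, x_3 = 0, x_4 = -3, x_5 = -1.

x_1 = 5, x_2 = 1, x_3 = 0, x_4 = -3, x_5 = -1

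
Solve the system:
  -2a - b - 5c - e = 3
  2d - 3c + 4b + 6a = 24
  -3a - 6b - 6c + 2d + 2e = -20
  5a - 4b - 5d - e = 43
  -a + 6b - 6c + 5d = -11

a = 4, b = 1, c = -2, d = -5, e = -2

Row-reduce the augmented matrix:
R1 ← R1 / (-2).
R2 ← R2 − 6·R1.
R3 ← R3 + 3·R1.
R4 ← R4 − 5·R1.
R5 ← R5 + 1·R1.
R1 ← R1 − 1/2·R2.
R3 ← R3 + 9/2·R2.
R4 ← R4 + 13/2·R2.
R5 ← R5 − 13/2·R2.
R3 ← R3 / (-159/2).
R1 ← R1 − 23/2·R3.
R2 ← R2 + 18·R3.
R4 ← R4 + 259/2·R3.
R5 ← R5 − 227/2·R3.
R4 ← R4 / (-1577/159).
R1 ← R1 − 94/159·R4.
R2 ← R2 + 26/53·R4.
R3 ← R3 + 22/159·R4.
R5 ← R5 − 1225/159·R4.
R5 ← R5 / (805/1577).
R1 ← R1 − 242/1577·R5.
R2 ← R2 + 637/1577·R5.
R3 ← R3 − 346/1577·R5.
R4 ← R4 − 1067/1577·R5.
Reading off the reduced rows gives a = 4, b = 1, c = -2, d = -5, e = -2.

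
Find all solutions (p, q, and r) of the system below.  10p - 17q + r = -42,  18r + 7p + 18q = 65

Row-reduce:
R1 ← R1 / (10).
R2 ← R2 − 7·R1.
R2 ← R2 / (299/10).
R1 ← R1 + 17/10·R2.
Rank is 2 with 3 unknowns, leaving r free.

infinitely many solutions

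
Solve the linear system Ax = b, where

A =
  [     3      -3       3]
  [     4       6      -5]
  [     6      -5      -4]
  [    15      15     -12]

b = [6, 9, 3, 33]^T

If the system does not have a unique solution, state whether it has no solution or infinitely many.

x_1 = 2, x_2 = 1, x_3 = 1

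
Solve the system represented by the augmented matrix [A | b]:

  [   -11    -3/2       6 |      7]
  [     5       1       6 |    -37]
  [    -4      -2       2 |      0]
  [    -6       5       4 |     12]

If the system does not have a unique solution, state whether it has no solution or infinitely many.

no solution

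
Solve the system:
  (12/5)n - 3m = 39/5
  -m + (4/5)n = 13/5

Row-reduce:
R1 ← R1 / (-3).
R2 ← R2 + 1·R1.
Rank is 1 with 2 unknowns, leaving n free.

infinitely many solutions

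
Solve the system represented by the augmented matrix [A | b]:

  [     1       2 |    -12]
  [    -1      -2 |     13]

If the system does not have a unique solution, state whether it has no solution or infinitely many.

Row-reduce:
R2 ← R2 + 1·R1.
Row 2 reduces to 0 = 1, a contradiction. The system is inconsistent.

no solution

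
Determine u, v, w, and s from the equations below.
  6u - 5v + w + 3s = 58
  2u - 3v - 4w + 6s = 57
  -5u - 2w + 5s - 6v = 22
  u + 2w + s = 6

Row-reduce the augmented matrix:
R1 ← R1 / (6).
R2 ← R2 − 2·R1.
R3 ← R3 + 5·R1.
R4 ← R4 − 1·R1.
R2 ← R2 / (-4/3).
R1 ← R1 + 5/6·R2.
R3 ← R3 + 61/6·R2.
R4 ← R4 − 5/6·R2.
R3 ← R3 / (255/8).
R1 ← R1 − 23/8·R3.
R2 ← R2 − 13/4·R3.
R4 ← R4 + 7/8·R3.
R4 ← R4 / (142/51).
R1 ← R1 − 7/51·R4.
R2 ← R2 + 32/51·R4.
R3 ← R3 + 49/51·R4.
Reading off the reduced rows gives u = 5, v = -3, w = -2, s = 5.

u = 5, v = -3, w = -2, s = 5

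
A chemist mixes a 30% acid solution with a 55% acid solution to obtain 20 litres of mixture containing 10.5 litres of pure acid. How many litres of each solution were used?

litres of solution A: 2, litres of solution B: 18

Let a = litres of solution A, b = litres of solution B.
  a + b = 20
  (3/10)a + (11/20)b = 21/2
Row-reduce the augmented matrix:
R2 ← R2 − 3/10·R1.
R2 ← R2 / (1/4).
R1 ← R1 − 1·R2.
Reading off the reduced rows gives a = 2, b = 18.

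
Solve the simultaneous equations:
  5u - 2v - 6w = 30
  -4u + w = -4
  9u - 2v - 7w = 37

Row-reduce:
R1 ← R1 / (5).
R2 ← R2 + 4·R1.
R3 ← R3 − 9·R1.
R2 ← R2 / (-8/5).
R1 ← R1 + 2/5·R2.
R3 ← R3 − 8/5·R2.
Row 3 reduces to 0 = 3, a contradiction. The system is inconsistent.

no solution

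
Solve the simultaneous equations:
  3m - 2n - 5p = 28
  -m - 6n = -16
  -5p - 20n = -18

no solution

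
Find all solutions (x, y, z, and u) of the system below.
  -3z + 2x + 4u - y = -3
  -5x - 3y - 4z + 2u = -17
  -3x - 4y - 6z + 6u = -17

Row-reduce:
R1 ← R1 / (2).
R2 ← R2 + 5·R1.
R3 ← R3 + 3·R1.
R2 ← R2 / (-11/2).
R1 ← R1 + 1/2·R2.
R3 ← R3 + 11/2·R2.
R1 ← R1 + 5/11·R3.
R2 ← R2 − 23/11·R3.
Rank is 3 with 4 unknowns, leaving u free.

infinitely many solutions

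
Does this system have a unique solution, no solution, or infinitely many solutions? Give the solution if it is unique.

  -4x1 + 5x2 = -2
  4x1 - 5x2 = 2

Row-reduce:
R1 ← R1 / (-4).
R2 ← R2 − 4·R1.
Rank is 1 with 2 unknowns, leaving x2 free.

infinitely many solutions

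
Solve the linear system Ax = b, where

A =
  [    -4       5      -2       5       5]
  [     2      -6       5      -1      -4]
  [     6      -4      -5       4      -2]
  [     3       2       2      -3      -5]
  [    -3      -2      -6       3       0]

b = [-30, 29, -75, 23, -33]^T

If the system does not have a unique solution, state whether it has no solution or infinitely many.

Row-reduce the augmented matrix:
R1 ← R1 / (-4).
R2 ← R2 − 2·R1.
R3 ← R3 − 6·R1.
R4 ← R4 − 3·R1.
R5 ← R5 + 3·R1.
R2 ← R2 / (-7/2).
R1 ← R1 + 5/4·R2.
R3 ← R3 − 7/2·R2.
R4 ← R4 − 23/4·R2.
R5 ← R5 + 23/4·R2.
R3 ← R3 / (-4).
R1 ← R1 + 13/14·R3.
R2 ← R2 + 8/7·R3.
R4 ← R4 − 99/14·R3.
R5 ← R5 + 155/14·R3.
R4 ← R4 / (1467/56).
R1 ← R1 + 269/56·R4.
R2 ← R2 + 29/7·R4.
R3 ← R3 + 13/4·R4.
R5 ← R5 + 2195/56·R4.
R5 ← R5 / (-10759/1467).
R1 ← R1 + 1507/1467·R5.
R2 ← R2 + 269/1467·R5.
R3 ← R3 + 856/1467·R5.
R4 ← R4 − 188/1467·R5.
Reading off the reduced rows gives x_1 = -5, x_2 = 0, x_3 = 5, x_4 = -6, x_5 = -2.

x_1 = -5, x_2 = 0, x_3 = 5, x_4 = -6, x_5 = -2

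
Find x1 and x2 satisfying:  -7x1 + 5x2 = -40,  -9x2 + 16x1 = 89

Row-reduce the augmented matrix:
R1 ← R1 / (-7).
R2 ← R2 − 16·R1.
R2 ← R2 / (17/7).
R1 ← R1 + 5/7·R2.
Reading off the reduced rows gives x1 = 5, x2 = -1.

x1 = 5, x2 = -1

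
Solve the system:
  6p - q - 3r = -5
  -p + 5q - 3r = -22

Row-reduce:
R1 ← R1 / (6).
R2 ← R2 + 1·R1.
R2 ← R2 / (29/6).
R1 ← R1 + 1/6·R2.
Rank is 2 with 3 unknowns, leaving r free.

infinitely many solutions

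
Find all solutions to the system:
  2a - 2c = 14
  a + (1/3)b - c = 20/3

infinitely many solutions

Row-reduce:
R1 ← R1 / (2).
R2 ← R2 − 1·R1.
R2 ← R2 / (1/3).
Rank is 2 with 3 unknowns, leaving c free.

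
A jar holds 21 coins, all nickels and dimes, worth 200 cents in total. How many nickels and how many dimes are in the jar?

Let n = nickels, d = dimes.
  n + d = 21
  5n + 10d = 200
From equation 1: n = 21 − d.
Substitute into equation 2 and solve: d = 19.
Then n = 2.

nickels: 2, dimes: 19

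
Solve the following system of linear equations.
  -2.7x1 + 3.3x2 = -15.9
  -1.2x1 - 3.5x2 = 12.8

x1 = 1, x2 = -4

Row-reduce the augmented matrix:
R1 ← R1 / (-27/10).
R2 ← R2 + 6/5·R1.
R2 ← R2 / (-149/30).
R1 ← R1 + 11/9·R2.
Reading off the reduced rows gives x1 = 1, x2 = -4.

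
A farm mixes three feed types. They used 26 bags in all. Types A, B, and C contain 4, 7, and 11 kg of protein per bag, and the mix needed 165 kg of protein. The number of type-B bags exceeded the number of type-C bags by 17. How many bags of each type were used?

type-A bags: 7, type-B bags: 18, type-C bags: 1

Let a = type-A bags, b = type-B bags, c = type-C bags.
  c + a + b = 26
  4a + 7b + 11c = 165
  b - c = 17
Row-reduce the augmented matrix:
R2 ← R2 − 4·R1.
R2 ← R2 / (3).
R1 ← R1 − 1·R2.
R3 ← R3 − 1·R2.
R3 ← R3 / (-10/3).
R1 ← R1 + 4/3·R3.
R2 ← R2 − 7/3·R3.
Reading off the reduced rows gives a = 7, b = 18, c = 1.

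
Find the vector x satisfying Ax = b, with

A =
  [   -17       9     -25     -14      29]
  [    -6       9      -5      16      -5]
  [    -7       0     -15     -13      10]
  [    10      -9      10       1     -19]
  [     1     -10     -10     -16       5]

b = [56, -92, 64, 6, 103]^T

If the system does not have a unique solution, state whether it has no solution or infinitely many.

Row-reduce:
R1 ← R1 / (-17).
R2 ← R2 + 6·R1.
R3 ← R3 + 7·R1.
R4 ← R4 − 10·R1.
R5 ← R5 − 1·R1.
R2 ← R2 / (99/17).
R1 ← R1 + 9/17·R2.
R3 ← R3 + 63/17·R2.
R4 ← R4 + 63/17·R2.
R5 ← R5 + 161/17·R2.
R3 ← R3 / (-25/11).
R1 ← R1 − 20/11·R3.
R2 ← R2 − 65/99·R3.
R4 ← R4 + 25/11·R3.
R5 ← R5 + 520/99·R3.
Swap R4 and R5.
R4 ← R4 / (142/45).
R1 ← R1 − 38/5·R4.
R2 ← R2 − 241/45·R4.
R3 ← R3 + 67/25·R4.
Row 5 reduces to 0 = -2, a contradiction. The system is inconsistent.

no solution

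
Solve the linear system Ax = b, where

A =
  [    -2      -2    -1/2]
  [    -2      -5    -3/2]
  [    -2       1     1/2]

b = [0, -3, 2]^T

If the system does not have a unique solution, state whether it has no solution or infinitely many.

Row-reduce:
R1 ← R1 / (-2).
R2 ← R2 + 2·R1.
R3 ← R3 + 2·R1.
R2 ← R2 / (-3).
R1 ← R1 − 1·R2.
R3 ← R3 − 3·R2.
Row 3 reduces to 0 = -1, a contradiction. The system is inconsistent.

no solution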